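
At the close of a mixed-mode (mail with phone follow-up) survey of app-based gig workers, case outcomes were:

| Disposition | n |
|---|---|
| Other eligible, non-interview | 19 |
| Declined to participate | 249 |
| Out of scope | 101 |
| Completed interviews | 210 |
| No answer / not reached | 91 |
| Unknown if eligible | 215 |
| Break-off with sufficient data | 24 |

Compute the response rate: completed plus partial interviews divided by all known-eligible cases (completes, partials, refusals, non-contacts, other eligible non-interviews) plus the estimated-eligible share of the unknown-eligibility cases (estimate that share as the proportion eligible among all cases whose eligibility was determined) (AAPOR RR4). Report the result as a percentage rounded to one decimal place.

Num: 210 + 24 = 234
Eligible (known): 210 + 24 + 249 + 91 + 19 = 593
e = 593 / (593 + 101) = 593 / 694 = 0.8545
e × U: 0.8545 × 215 = 183.72
Denominator: 593 + 183.72 = 776.72
RR4 = 234 / 776.72 = 0.3013

30.1%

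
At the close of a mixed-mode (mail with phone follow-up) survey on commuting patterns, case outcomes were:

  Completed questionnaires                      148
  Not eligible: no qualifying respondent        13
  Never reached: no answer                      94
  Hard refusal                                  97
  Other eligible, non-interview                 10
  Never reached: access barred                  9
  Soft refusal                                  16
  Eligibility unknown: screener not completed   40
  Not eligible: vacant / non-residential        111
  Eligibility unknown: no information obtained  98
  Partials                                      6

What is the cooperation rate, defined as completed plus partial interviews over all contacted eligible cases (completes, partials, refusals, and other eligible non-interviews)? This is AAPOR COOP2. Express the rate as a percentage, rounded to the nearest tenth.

55.6%

Refused = 97 + 16 = 113
No contact after all attempts = 94 + 9 = 103
Eligibility not determined = 40 + 98 = 138
Ineligible = 13 + 111 = 124
Numerator → 148 + 6 = 154
Base → 148 + 6 + 113 + 10 = 277
COOP2 = 154 / 277 = 0.5560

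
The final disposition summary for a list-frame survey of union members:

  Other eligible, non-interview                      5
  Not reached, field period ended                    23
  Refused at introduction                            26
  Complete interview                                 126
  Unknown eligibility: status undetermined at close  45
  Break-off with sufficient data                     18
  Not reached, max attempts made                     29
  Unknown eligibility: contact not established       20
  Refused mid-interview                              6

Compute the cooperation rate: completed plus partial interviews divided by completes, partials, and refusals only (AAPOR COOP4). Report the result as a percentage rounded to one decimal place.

Refused = 26 + 6 = 32
No contact after all attempts = 23 + 29 = 52
Eligibility not determined = 20 + 45 = 65
Num → 126 + 18 = 144
Base → 126 + 18 + 32 = 176
COOP4 = 144 / 176 = 0.8182

81.8%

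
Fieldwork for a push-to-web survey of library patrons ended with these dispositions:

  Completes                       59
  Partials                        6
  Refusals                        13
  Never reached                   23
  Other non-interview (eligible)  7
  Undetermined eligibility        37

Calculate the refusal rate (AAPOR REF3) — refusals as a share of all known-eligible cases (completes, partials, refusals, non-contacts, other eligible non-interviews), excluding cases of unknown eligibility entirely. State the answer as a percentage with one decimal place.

Numerator → 13
Base → 59 + 6 + 13 + 23 + 7 = 108
REF3 = 13 / 108 = 0.1204

12.0%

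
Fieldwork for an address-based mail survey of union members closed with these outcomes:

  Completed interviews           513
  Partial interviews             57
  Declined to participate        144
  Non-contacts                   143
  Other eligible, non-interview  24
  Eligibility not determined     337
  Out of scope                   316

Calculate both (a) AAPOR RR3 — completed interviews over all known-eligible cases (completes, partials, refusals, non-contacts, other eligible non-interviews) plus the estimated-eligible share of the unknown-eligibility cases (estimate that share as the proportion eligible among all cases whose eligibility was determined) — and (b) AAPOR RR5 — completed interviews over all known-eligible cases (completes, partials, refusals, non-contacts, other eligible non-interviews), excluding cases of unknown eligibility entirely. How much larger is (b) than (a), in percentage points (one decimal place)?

12.8

Numerator: 513
Known eligible: 513 + 57 + 144 + 143 + 24 = 881
e = 881 / (881 + 316) = 881 / 1197 = 0.7360
Eligible share of unknowns: 0.7360 × 337 = 248.03
Denom: 881 + 248.03 = 1129.03
RR3 = 513 / 1129.03 = 0.4544
Denom: 513 + 57 + 144 + 143 + 24 = 881
RR5 = 513 / 881 = 0.5823
Difference = 58.23 − 45.44 = 12.79 percentage points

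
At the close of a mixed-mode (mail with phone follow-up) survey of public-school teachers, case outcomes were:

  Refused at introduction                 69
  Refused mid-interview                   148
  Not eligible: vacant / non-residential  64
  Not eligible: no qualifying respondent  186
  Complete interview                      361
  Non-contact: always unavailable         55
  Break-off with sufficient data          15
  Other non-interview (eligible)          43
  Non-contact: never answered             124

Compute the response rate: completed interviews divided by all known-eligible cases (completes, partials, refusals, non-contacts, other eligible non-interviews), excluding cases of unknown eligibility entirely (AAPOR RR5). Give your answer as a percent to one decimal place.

Refused = 69 + 148 = 217
No contact after all attempts = 124 + 55 = 179
Out of scope = 186 + 64 = 250
Numerator → 361
Base → 361 + 15 + 217 + 179 + 43 = 815
RR5 = 361 / 815 = 0.4429

44.3%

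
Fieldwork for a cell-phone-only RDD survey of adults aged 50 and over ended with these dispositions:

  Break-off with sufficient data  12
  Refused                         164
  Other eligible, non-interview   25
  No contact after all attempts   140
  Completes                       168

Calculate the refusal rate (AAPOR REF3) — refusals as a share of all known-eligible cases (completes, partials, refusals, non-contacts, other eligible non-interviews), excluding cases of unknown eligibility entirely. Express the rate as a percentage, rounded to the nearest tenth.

32.2%

Num: 164
Denom: 168 + 12 + 164 + 140 + 25 = 509
REF3 = 164 / 509 = 0.3222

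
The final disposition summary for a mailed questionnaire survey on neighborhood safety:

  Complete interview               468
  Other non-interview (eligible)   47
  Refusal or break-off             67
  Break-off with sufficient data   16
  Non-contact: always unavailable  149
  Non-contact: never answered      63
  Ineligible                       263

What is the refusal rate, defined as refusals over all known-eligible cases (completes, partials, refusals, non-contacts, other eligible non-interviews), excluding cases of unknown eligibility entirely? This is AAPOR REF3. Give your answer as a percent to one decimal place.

Non-contacts = 63 + 149 = 212
Top: 67
Denom: 468 + 16 + 67 + 212 + 47 = 810
REF3 = 67 / 810 = 0.0827

8.3%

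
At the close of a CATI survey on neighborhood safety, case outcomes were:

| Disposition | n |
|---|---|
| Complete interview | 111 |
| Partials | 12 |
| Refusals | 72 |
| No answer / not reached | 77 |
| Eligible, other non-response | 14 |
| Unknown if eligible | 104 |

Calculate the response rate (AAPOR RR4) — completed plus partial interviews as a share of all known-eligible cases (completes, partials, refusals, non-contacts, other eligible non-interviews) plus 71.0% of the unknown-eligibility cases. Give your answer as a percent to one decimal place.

Top → 111 + 12 = 123
Eligible (known) → 111 + 12 + 72 + 77 + 14 = 286
Eligible share of unknowns → 0.7100 × 104 = 73.84
Base → 286 + 73.84 = 359.84
RR4 = 123 / 359.84 = 0.3418

34.2%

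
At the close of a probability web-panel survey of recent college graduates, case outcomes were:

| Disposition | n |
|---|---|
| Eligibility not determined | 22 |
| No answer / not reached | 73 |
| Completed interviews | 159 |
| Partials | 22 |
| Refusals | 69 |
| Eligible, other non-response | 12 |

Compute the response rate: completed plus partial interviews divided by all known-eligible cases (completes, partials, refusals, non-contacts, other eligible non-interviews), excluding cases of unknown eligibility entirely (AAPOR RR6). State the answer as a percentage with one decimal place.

Numerator: 159 + 22 = 181
Denom: 159 + 22 + 69 + 73 + 12 = 335
RR6 = 181 / 335 = 0.5403

54.0%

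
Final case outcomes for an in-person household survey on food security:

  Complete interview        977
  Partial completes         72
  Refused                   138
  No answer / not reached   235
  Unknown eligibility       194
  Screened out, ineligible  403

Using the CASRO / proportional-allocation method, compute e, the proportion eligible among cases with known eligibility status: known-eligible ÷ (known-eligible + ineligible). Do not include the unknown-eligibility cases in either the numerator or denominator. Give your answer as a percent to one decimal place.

77.9%

Determined eligible = 977 + 72 + 138 + 235 = 1422
e = 1422 / (1422 + 403) = 1422 / 1825 = 0.7792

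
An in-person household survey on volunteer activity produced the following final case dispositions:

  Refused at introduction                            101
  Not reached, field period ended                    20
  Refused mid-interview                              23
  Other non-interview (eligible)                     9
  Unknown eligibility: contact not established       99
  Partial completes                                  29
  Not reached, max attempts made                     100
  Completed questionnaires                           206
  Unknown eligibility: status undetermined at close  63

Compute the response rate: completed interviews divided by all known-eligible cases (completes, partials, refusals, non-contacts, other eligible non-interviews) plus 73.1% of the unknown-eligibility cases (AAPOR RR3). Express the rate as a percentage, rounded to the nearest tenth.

Refused = 101 + 23 = 124
No contact after all attempts = 20 + 100 = 120
Unknown eligibility = 99 + 63 = 162
Numerator → 206
Eligible (known) → 206 + 29 + 124 + 120 + 9 = 488
e × U → 0.7310 × 162 = 118.42
Denom → 488 + 118.42 = 606.42
RR3 = 206 / 606.42 = 0.3397

34.0%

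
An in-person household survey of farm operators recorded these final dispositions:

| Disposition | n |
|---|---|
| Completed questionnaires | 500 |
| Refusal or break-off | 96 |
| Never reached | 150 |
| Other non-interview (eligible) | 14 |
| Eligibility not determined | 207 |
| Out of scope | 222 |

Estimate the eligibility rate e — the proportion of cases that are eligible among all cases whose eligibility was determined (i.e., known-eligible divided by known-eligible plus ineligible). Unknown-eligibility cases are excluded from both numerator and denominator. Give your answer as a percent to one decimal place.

Eligible (known) → 500 + 96 + 150 + 14 = 760
e = 760 / (760 + 222) = 760 / 982 = 0.7739

77.4%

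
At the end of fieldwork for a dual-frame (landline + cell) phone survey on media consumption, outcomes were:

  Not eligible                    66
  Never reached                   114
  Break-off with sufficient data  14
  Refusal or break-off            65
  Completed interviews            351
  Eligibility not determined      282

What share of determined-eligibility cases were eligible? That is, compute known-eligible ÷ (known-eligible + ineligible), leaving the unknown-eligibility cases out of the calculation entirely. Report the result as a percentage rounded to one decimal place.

89.2%

Known eligible: 351 + 14 + 65 + 114 = 544
e = 544 / (544 + 66) = 544 / 610 = 0.8918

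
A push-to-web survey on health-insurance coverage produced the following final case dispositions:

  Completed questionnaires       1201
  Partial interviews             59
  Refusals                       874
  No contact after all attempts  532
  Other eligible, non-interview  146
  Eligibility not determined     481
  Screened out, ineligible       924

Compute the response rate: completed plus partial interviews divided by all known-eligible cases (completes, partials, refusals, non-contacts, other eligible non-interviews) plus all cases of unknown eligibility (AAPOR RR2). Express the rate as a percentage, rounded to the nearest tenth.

Numerator → 1201 + 59 = 1260
Denominator → 1201 + 59 + 874 + 532 + 146 + 481 = 3293
RR2 = 1260 / 3293 = 0.3826

38.3%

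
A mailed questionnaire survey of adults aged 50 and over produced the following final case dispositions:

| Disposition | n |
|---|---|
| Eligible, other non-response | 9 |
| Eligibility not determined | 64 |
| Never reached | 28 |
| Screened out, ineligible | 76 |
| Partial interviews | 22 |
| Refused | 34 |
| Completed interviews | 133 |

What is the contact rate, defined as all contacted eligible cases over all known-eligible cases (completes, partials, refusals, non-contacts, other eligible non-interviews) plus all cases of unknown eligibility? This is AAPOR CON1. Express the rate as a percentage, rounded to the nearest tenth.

Top → 133 + 22 + 34 + 9 = 198
Denominator → 133 + 22 + 34 + 28 + 9 + 64 = 290
CON1 = 198 / 290 = 0.6828

68.3%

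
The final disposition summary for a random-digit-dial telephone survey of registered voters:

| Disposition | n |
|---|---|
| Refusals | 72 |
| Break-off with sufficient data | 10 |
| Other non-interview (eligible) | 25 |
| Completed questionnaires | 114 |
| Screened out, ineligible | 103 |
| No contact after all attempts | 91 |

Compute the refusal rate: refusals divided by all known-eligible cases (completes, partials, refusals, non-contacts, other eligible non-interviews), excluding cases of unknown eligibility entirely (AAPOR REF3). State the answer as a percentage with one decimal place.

Num = 72
Denom = 114 + 10 + 72 + 91 + 25 = 312
REF3 = 72 / 312 = 0.2308

23.1%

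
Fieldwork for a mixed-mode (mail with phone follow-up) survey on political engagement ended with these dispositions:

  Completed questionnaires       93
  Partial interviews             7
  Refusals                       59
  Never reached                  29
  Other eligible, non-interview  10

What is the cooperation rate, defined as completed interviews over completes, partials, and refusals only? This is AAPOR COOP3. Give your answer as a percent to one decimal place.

58.5%

Top: 93
Base: 93 + 7 + 59 = 159
COOP3 = 93 / 159 = 0.5849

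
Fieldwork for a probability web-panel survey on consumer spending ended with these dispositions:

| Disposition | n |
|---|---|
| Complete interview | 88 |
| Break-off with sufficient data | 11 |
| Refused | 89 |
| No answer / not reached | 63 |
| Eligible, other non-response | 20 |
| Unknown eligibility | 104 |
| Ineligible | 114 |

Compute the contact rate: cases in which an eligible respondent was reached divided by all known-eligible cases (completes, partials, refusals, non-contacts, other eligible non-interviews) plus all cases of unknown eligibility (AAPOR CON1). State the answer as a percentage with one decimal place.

Numerator → 88 + 11 + 89 + 20 = 208
Base → 88 + 11 + 89 + 63 + 20 + 104 = 375
CON1 = 208 / 375 = 0.5547

55.5%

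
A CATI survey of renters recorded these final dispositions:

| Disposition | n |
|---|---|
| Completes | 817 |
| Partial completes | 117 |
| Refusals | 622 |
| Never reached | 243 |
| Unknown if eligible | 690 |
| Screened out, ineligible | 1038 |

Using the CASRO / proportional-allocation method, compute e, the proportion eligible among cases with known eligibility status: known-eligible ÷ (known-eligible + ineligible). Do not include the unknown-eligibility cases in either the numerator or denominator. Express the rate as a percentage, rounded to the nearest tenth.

Determined eligible = 817 + 117 + 622 + 243 = 1799
e = 1799 / (1799 + 1038) = 1799 / 2837 = 0.6341

63.4%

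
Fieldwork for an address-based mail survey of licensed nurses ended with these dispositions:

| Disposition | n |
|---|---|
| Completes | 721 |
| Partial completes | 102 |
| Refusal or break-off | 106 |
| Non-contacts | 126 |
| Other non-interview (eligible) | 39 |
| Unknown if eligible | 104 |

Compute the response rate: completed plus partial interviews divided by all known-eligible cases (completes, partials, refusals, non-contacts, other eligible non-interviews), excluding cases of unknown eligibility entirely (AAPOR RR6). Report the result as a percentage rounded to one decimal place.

Numerator = 721 + 102 = 823
Base = 721 + 102 + 106 + 126 + 39 = 1094
RR6 = 823 / 1094 = 0.7523

75.2%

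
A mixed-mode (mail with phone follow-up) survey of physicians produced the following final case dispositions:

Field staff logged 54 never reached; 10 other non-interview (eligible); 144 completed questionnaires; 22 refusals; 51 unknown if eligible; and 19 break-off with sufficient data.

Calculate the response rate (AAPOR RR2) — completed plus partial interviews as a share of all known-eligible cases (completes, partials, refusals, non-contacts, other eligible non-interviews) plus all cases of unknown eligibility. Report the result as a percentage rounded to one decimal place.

Top → 144 + 19 = 163
Denom → 144 + 19 + 22 + 54 + 10 + 51 = 300
RR2 = 163 / 300 = 0.5433

54.3%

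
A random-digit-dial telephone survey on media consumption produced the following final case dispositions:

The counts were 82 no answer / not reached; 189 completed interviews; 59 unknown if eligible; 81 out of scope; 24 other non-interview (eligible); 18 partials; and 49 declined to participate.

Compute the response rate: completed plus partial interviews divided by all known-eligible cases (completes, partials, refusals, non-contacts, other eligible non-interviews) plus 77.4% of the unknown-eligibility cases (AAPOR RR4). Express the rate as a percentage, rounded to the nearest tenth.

Top → 189 + 18 = 207
Eligible (known) → 189 + 18 + 49 + 82 + 24 = 362
e × U → 0.7740 × 59 = 45.67
Denominator → 362 + 45.67 = 407.67
RR4 = 207 / 407.67 = 0.5078

50.8%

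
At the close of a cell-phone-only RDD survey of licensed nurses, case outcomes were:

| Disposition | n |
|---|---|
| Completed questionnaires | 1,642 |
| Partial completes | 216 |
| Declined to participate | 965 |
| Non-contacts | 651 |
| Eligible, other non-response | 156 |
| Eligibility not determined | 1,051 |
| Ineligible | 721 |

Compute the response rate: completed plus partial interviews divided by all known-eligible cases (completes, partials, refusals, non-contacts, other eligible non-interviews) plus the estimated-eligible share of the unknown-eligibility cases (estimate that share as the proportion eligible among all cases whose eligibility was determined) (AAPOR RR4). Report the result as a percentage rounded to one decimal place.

Numerator: 1642 + 216 = 1858
Eligible (known): 1642 + 216 + 965 + 651 + 156 = 3630
e = 3630 / (3630 + 721) = 3630 / 4351 = 0.8343
e × U: 0.8343 × 1051 = 876.85
Base: 3630 + 876.85 = 4506.85
RR4 = 1858 / 4506.85 = 0.4123

41.2%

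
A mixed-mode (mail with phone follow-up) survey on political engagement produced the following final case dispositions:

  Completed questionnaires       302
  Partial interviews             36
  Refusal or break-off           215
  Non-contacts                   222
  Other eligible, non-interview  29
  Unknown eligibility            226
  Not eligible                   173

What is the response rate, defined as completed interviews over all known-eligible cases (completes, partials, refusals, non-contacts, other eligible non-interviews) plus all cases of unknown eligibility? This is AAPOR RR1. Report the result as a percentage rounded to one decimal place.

29.3%

Numerator → 302
Base → 302 + 36 + 215 + 222 + 29 + 226 = 1030
RR1 = 302 / 1030 = 0.2932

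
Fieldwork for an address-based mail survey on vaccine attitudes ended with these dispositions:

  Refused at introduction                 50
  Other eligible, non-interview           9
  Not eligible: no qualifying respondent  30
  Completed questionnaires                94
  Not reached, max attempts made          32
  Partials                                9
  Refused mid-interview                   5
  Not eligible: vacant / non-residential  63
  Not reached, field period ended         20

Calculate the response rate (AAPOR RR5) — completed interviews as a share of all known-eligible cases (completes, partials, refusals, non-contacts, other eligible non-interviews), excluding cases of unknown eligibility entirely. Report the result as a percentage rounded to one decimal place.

Refused = 50 + 5 = 55
Non-contacts = 20 + 32 = 52
Ineligible = 30 + 63 = 93
Numerator → 94
Denominator → 94 + 9 + 55 + 52 + 9 = 219
RR5 = 94 / 219 = 0.4292

42.9%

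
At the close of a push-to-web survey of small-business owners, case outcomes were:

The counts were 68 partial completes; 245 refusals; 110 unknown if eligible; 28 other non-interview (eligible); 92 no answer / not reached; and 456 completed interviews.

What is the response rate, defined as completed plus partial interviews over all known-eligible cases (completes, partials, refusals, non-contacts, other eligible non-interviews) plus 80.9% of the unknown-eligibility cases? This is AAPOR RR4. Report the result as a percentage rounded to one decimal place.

Top → 456 + 68 = 524
Known eligible → 456 + 68 + 245 + 92 + 28 = 889
Eligible share of unknowns → 0.8090 × 110 = 88.99
Base → 889 + 88.99 = 977.99
RR4 = 524 / 977.99 = 0.5358

53.6%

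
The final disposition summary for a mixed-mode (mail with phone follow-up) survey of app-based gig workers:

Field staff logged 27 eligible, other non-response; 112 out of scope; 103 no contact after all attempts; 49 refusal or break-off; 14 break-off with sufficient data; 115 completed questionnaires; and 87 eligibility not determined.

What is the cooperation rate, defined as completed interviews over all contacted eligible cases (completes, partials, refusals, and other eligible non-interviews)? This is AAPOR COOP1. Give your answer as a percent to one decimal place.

Num = 115
Denominator = 115 + 14 + 49 + 27 = 205
COOP1 = 115 / 205 = 0.5610

56.1%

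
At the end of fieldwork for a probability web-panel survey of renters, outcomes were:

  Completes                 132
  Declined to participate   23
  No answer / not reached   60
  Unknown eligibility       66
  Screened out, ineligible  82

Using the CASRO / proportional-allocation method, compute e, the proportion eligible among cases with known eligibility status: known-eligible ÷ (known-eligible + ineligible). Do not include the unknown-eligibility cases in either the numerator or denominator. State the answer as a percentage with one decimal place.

Known eligible = 132 + 23 + 60 = 215
e = 215 / (215 + 82) = 215 / 297 = 0.7239

72.4%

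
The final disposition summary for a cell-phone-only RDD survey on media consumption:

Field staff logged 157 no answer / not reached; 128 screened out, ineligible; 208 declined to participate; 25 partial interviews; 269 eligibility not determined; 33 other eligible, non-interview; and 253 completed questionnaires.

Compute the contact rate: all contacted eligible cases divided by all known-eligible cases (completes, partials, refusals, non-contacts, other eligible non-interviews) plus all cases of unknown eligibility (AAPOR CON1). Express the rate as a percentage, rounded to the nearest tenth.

Top = 253 + 25 + 208 + 33 = 519
Base = 253 + 25 + 208 + 157 + 33 + 269 = 945
CON1 = 519 / 945 = 0.5492

54.9%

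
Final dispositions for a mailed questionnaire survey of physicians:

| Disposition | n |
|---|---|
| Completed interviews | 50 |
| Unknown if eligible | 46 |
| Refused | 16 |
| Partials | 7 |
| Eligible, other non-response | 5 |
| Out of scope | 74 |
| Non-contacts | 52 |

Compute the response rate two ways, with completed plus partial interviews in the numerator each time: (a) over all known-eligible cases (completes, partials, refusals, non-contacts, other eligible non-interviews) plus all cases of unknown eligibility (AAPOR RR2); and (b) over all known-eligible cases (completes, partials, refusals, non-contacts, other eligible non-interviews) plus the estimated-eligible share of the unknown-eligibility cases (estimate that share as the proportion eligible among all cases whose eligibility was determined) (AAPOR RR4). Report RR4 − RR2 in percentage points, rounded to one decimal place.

Top → 50 + 7 = 57
Denominator → 50 + 7 + 16 + 52 + 5 + 46 = 176
RR2 = 57 / 176 = 0.3239
Determined eligible → 50 + 7 + 16 + 52 + 5 = 130
e = 130 / (130 + 74) = 130 / 204 = 0.6373
Eligible share of unknowns → 0.6373 × 46 = 29.32
Denominator → 130 + 29.32 = 159.32
RR4 = 57 / 159.32 = 0.3578
Difference = 35.78 − 32.39 = 3.39 percentage points

3.4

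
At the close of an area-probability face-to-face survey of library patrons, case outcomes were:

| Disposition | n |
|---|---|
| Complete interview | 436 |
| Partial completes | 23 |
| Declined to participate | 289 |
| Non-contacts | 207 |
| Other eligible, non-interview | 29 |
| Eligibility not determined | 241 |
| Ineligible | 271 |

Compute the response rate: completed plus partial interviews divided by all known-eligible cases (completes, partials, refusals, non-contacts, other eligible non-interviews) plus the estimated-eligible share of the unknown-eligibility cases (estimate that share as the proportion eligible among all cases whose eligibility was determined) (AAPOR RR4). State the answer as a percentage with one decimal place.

Numerator: 436 + 23 = 459
Eligible (known): 436 + 23 + 289 + 207 + 29 = 984
e = 984 / (984 + 271) = 984 / 1255 = 0.7841
Estimated eligible among unknowns: 0.7841 × 241 = 188.97
Base: 984 + 188.97 = 1172.97
RR4 = 459 / 1172.97 = 0.3913

39.1%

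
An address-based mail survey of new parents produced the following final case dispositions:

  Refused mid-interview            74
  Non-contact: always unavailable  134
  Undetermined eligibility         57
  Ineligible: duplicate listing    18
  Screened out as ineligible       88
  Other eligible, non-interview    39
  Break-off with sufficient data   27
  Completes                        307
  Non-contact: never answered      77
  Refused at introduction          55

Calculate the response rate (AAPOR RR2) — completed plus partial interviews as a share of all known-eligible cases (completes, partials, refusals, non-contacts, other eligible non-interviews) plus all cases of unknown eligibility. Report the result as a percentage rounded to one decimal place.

43.4%

Refused = 55 + 74 = 129
No contact after all attempts = 77 + 134 = 211
Out of scope = 88 + 18 = 106
Num: 307 + 27 = 334
Denominator: 307 + 27 + 129 + 211 + 39 + 57 = 770
RR2 = 334 / 770 = 0.4338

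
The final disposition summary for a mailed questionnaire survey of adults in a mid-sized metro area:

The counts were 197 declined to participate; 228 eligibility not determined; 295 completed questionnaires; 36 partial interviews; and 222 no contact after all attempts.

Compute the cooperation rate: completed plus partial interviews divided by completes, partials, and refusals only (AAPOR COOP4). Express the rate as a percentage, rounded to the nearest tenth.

62.7%

Num → 295 + 36 = 331
Base → 295 + 36 + 197 = 528
COOP4 = 331 / 528 = 0.6269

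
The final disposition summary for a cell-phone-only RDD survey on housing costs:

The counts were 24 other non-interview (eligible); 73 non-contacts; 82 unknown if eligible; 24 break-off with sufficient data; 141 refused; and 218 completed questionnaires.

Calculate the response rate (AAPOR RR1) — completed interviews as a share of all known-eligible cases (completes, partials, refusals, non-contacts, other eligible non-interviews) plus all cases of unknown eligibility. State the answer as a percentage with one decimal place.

Numerator: 218
Denominator: 218 + 24 + 141 + 73 + 24 + 82 = 562
RR1 = 218 / 562 = 0.3879

38.8%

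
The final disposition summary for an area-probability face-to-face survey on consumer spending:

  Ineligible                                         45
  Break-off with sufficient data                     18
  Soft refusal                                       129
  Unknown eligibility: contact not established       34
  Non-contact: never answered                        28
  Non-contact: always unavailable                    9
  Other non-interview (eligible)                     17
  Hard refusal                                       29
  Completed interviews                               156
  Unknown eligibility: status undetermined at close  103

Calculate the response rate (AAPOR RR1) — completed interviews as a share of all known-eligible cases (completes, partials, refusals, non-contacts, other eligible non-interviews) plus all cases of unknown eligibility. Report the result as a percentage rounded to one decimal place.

Refusal or break-off = 29 + 129 = 158
No answer / not reached = 28 + 9 = 37
Unknown if eligible = 34 + 103 = 137
Numerator: 156
Denominator: 156 + 18 + 158 + 37 + 17 + 137 = 523
RR1 = 156 / 523 = 0.2983

29.8%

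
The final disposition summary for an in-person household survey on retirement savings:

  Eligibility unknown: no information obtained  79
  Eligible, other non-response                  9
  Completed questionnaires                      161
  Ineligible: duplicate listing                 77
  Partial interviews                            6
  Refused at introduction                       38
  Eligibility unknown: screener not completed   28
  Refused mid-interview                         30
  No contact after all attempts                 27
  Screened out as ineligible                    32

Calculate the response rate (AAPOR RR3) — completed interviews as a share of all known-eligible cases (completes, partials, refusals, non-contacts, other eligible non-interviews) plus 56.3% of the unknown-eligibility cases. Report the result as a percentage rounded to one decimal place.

48.6%

Refusals = 38 + 30 = 68
Unknown eligibility = 28 + 79 = 107
Ineligible = 32 + 77 = 109
Top: 161
Eligible (known): 161 + 6 + 68 + 27 + 9 = 271
Eligible share of unknowns: 0.5630 × 107 = 60.24
Base: 271 + 60.24 = 331.24
RR3 = 161 / 331.24 = 0.4861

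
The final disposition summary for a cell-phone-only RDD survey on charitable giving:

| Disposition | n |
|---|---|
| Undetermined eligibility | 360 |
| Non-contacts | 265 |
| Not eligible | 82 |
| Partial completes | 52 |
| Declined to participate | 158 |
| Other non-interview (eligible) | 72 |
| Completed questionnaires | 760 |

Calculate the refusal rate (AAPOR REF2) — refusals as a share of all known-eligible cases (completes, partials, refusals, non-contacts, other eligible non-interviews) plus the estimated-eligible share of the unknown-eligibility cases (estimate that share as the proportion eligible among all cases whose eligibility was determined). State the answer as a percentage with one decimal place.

Numerator → 158
Known eligible → 760 + 52 + 158 + 265 + 72 = 1307
e = 1307 / (1307 + 82) = 1307 / 1389 = 0.9410
Estimated eligible among unknowns → 0.9410 × 360 = 338.76
Denominator → 1307 + 338.76 = 1645.76
REF2 = 158 / 1645.76 = 0.0960

9.6%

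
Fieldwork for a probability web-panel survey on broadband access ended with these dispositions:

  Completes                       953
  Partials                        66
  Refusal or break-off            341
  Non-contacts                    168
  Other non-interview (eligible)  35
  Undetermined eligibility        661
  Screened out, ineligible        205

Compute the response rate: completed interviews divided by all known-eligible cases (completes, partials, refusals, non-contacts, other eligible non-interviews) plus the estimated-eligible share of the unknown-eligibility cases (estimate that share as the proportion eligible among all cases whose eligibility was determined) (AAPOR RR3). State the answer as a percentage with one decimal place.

44.4%

Numerator → 953
Known eligible → 953 + 66 + 341 + 168 + 35 = 1563
e = 1563 / (1563 + 205) = 1563 / 1768 = 0.8840
Estimated eligible among unknowns → 0.8840 × 661 = 584.32
Denom → 1563 + 584.32 = 2147.32
RR3 = 953 / 2147.32 = 0.4438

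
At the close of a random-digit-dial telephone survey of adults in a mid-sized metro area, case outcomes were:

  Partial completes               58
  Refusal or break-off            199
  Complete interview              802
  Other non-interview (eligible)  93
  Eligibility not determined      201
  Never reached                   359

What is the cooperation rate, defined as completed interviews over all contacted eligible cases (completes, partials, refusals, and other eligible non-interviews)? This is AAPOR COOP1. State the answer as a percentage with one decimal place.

Top: 802
Denominator: 802 + 58 + 199 + 93 = 1152
COOP1 = 802 / 1152 = 0.6962

69.6%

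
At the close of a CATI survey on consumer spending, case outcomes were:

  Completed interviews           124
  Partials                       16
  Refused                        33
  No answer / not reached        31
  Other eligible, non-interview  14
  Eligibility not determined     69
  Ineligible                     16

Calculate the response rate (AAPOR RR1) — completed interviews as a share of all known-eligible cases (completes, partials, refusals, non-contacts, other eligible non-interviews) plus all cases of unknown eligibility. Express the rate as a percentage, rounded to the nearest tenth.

43.2%

Numerator = 124
Base = 124 + 16 + 33 + 31 + 14 + 69 = 287
RR1 = 124 / 287 = 0.4321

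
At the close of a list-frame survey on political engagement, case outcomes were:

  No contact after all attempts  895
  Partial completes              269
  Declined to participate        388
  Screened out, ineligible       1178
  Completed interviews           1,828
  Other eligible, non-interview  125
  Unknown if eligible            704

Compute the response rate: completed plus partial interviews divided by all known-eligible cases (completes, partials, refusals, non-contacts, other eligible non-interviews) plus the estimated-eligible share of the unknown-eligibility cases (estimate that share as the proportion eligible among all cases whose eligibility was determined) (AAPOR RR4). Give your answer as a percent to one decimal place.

Num = 1828 + 269 = 2097
Eligible (known) = 1828 + 269 + 388 + 895 + 125 = 3505
e = 3505 / (3505 + 1178) = 3505 / 4683 = 0.7485
Eligible share of unknowns = 0.7485 × 704 = 526.94
Base = 3505 + 526.94 = 4031.94
RR4 = 2097 / 4031.94 = 0.5201

52.0%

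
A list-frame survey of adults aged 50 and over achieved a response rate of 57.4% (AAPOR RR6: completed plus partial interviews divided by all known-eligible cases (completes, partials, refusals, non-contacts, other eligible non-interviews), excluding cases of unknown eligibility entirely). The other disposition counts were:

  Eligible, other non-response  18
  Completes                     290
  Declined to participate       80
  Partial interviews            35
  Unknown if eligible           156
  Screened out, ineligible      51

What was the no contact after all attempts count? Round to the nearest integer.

Numerator = 290 + 35 = 325
RR6 = 325 / D = 0.574
D = 325 / 0.574 = 566.2
Rest of base = 423
no contact after all attempts = 566.2 − 423 ≈ 143

143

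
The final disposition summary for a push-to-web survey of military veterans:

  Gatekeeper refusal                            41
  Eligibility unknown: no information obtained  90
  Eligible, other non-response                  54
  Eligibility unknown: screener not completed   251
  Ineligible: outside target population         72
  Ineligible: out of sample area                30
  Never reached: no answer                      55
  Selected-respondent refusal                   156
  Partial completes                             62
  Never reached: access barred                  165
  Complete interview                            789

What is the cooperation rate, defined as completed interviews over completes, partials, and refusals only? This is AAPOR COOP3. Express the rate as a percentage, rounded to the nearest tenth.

Refused = 41 + 156 = 197
No answer / not reached = 55 + 165 = 220
Eligibility not determined = 251 + 90 = 341
Ineligible = 72 + 30 = 102
Numerator → 789
Denominator → 789 + 62 + 197 = 1048
COOP3 = 789 / 1048 = 0.7529

75.3%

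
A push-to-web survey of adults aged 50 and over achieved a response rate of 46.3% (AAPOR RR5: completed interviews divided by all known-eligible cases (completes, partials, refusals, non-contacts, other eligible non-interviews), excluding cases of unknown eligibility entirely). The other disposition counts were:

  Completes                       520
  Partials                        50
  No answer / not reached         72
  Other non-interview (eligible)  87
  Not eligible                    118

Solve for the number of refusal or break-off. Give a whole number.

RR5 = 520 / D = 0.463
D = 520 / 0.463 = 1123.1
Rest of base = 729
refusal or break-off = 1123.1 − 729 ≈ 394

394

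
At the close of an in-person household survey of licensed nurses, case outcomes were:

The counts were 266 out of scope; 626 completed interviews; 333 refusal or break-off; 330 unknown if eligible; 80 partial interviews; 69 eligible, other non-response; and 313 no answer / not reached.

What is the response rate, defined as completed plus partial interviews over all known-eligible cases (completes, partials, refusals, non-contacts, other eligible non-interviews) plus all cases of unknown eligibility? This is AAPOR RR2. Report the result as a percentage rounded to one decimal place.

Numerator: 626 + 80 = 706
Denominator: 626 + 80 + 333 + 313 + 69 + 330 = 1751
RR2 = 706 / 1751 = 0.4032

40.3%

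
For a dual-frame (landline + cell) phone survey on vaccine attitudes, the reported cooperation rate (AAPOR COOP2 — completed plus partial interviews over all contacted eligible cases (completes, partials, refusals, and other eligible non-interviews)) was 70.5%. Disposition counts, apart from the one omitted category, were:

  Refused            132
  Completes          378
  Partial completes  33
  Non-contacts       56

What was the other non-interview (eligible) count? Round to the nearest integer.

Numerator: 378 + 33 = 411
COOP2 = 411 / D = 0.705
D = 411 / 0.705 = 583.0
Remaining denominator categories sum to 543
other non-interview (eligible) = 583.0 − 543 ≈ 40

40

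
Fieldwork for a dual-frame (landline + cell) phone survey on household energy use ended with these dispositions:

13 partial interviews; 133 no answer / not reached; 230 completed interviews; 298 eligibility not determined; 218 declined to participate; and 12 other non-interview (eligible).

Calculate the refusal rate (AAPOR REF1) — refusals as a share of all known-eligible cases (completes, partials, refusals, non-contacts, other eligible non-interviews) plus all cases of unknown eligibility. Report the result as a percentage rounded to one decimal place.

Top: 218
Base: 230 + 13 + 218 + 133 + 12 + 298 = 904
REF1 = 218 / 904 = 0.2412

24.1%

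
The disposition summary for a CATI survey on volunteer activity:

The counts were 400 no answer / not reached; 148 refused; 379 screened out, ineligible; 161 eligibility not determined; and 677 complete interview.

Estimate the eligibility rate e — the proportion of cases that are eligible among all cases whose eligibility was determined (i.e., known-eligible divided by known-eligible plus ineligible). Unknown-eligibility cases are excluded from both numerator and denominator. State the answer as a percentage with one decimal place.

76.4%

Determined eligible = 677 + 148 + 400 = 1225
e = 1225 / (1225 + 379) = 1225 / 1604 = 0.7637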